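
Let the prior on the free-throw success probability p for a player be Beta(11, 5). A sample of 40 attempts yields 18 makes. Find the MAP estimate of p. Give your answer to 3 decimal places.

p̂_MAP = 0.519

Prior: Beta(11, 5).
Data: 18 successes in 40 trials. The binomial likelihood contributes p^18(1−p)^22, so the posterior is Beta(11+18, 5+22) = Beta(29, 27).
For Beta(a, b) with a, b > 1 the mode is (a−1)/(a+b−2) = 28/54 ≈ 0.519.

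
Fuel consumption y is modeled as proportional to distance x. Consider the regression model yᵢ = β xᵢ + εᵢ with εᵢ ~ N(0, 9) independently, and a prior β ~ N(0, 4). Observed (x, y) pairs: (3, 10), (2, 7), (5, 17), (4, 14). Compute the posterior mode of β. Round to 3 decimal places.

β̂_MAP = 3.289

log p(β | y) = −Σ(yᵢ − βxᵢ)²/(2·9) − β²/(2·4) + const.
Setting the derivative to zero: Σxᵢ(yᵢ − βxᵢ)/9 − β/4 = 0, so β = Σxᵢyᵢ / (Σxᵢ² + σ²/τ²).
Σxᵢyᵢ = 3·10 + 2·7 + 5·17 + 4·14 = 185; Σxᵢ² = 54; σ²/τ² = 2.25.
β̂_MAP = 185 / (54 + 2.25) = 185/56.25 ≈ 3.289.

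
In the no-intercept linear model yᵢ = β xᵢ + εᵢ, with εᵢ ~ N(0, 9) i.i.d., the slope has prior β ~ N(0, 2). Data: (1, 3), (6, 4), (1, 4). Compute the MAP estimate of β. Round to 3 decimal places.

β̂_MAP = 0.729

log p(β | y) = −Σ(yᵢ − βxᵢ)²/(2·9) − β²/(2·2) + const.
Setting the derivative to zero: Σxᵢ(yᵢ − βxᵢ)/9 − β/2 = 0, so β = Σxᵢyᵢ / (Σxᵢ² + σ²/τ²).
Σxᵢyᵢ = 1·3 + 6·4 + 1·4 = 31; Σxᵢ² = 38; σ²/τ² = 4.5.
β̂_MAP = 31 / (38 + 4.5) = 31/42.5 ≈ 0.729.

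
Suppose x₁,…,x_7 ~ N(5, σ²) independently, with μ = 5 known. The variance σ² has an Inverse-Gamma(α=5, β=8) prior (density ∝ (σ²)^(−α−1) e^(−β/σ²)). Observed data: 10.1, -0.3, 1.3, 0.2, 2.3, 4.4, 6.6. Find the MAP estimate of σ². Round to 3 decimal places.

Sum of squared deviations about the known mean: SS = (10.1−5)² + (-0.3−5)² + (1.3−5)² + (0.2−5)² + (2.3−5)² + (4.4−5)² + (6.6−5)² = 101.04.
The Normal likelihood contributes (σ²)^(−n/2) exp(−SS/(2σ²)), so the posterior is Inverse-Gamma(α + n/2, β + SS/2) = Inverse-Gamma(8.5, 58.52).
The mode of Inverse-Gamma(a, b) is b/(a+1) = 58.52/9.5 ≈ 6.160.

σ̂²_MAP = 6.160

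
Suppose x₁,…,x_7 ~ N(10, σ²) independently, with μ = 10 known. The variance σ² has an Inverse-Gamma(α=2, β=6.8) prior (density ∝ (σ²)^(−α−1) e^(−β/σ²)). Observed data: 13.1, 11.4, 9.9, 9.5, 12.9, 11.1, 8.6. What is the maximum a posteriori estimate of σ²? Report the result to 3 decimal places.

σ̂²_MAP = 2.847

Sum of squared deviations about the known mean: SS = (13.1−10)² + (11.4−10)² + (9.9−10)² + (9.5−10)² + (12.9−10)² + (11.1−10)² + (8.6−10)² = 23.41.
The Normal likelihood contributes (σ²)^(−n/2) exp(−SS/(2σ²)), so the posterior is Inverse-Gamma(α + n/2, β + SS/2) = Inverse-Gamma(5.5, 18.505).
The mode of Inverse-Gamma(a, b) is b/(a+1) = 18.505/6.5 ≈ 2.847.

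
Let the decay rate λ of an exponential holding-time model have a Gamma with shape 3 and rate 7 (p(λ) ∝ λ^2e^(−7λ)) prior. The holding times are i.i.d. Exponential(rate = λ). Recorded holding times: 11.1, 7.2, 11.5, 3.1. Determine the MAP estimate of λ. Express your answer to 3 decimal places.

The Exponential(rate=λ) likelihood is ∝ λ^n e^(−λΣtᵢ). Here n = 4 and Σtᵢ = 11.1 + 7.2 + 11.5 + 3.1 = 32.9.
Posterior ∝ λ^2e^(−7λ) · λ^4e^(−32.9λ) = λ^6e^(−39.9λ), i.e. Gamma(7, 39.9).
Mode = (a−1)/b = 6/39.9 ≈ 0.150.

λ̂_MAP = 0.150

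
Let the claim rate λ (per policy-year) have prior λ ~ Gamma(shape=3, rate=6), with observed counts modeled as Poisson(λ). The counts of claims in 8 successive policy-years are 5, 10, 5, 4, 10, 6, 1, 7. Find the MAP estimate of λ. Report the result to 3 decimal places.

λ̂_MAP = 3.571

Σxᵢ = 5+10+5+4+10+6+1+7 = 48, with n = 8.
Posterior ∝ λ^2e^(−6λ) · λ^48e^(−8λ) = λ^50e^(−14λ), i.e. Gamma(shape=51, rate=14).
The mode of a Gamma(a, b) with a ≥ 1 (shape–rate) is (a−1)/b = 50/14 ≈ 3.571.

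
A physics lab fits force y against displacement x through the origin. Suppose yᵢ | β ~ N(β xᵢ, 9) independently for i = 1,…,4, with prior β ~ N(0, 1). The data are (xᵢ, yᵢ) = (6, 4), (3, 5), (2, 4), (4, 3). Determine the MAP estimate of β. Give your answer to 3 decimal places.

β̂_MAP = 0.797

log p(β | y) = −Σ(yᵢ − βxᵢ)²/(2·9) − β²/(2·1) + const.
Setting the derivative to zero: Σxᵢ(yᵢ − βxᵢ)/9 − β/1 = 0, so β = Σxᵢyᵢ / (Σxᵢ² + σ²/τ²).
Σxᵢyᵢ = 6·4 + 3·5 + 2·4 + 4·3 = 59; Σxᵢ² = 65; σ²/τ² = 9.
β̂_MAP = 59 / (65 + 9) = 59/74 ≈ 0.797.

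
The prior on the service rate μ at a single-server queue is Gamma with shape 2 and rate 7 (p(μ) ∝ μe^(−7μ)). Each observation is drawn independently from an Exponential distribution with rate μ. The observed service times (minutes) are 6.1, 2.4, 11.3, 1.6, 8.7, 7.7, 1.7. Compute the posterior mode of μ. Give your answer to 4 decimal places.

μ̂_MAP = 0.1720

The Exponential(rate=μ) likelihood is ∝ μ^n e^(−μΣtᵢ). Here n = 7 and Σtᵢ = 6.1 + 2.4 + 11.3 + 1.6 + 8.7 + 7.7 + 1.7 = 39.5.
Posterior ∝ μe^(−7μ) · μ^7e^(−39.5μ) = μ^8e^(−46.5μ), i.e. Gamma(9, 46.5).
Mode = (a−1)/b = 8/46.5 ≈ 0.1720.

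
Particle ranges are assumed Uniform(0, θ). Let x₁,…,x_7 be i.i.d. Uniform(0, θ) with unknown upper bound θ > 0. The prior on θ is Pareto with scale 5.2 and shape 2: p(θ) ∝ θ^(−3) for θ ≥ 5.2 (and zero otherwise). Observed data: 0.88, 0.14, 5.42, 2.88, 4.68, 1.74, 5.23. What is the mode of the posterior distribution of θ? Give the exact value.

The Uniform(0, θ) likelihood is θ^(−n) for θ ≥ max(xᵢ), zero otherwise. Here max(xᵢ) = 5.42.
Posterior ∝ θ^(−3) · θ^(−7) = θ^(−10) on θ ≥ max(5.2, 5.42) = 5.42.
This density is strictly decreasing in θ, so the posterior mode lies at the lower boundary of the support.

θ̂_MAP = 5.42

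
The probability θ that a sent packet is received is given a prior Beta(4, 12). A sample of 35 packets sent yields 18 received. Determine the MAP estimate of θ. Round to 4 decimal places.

Prior: Beta(4, 12).
Data: 18 successes in 35 trials. The binomial likelihood contributes θ^18(1−θ)^17, so the posterior is Beta(4+18, 12+17) = Beta(22, 29).
For Beta(a, b) with a, b > 1 the mode is (a−1)/(a+b−2) = 21/49 ≈ 0.4286.

θ̂_MAP = 0.4286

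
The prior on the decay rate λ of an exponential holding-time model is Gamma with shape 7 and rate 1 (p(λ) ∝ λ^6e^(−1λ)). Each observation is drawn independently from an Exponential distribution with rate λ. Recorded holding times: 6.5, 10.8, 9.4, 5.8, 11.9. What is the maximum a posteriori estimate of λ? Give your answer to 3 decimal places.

The Exponential(rate=λ) likelihood is ∝ λ^n e^(−λΣtᵢ). Here n = 5 and Σtᵢ = 6.5 + 10.8 + 9.4 + 5.8 + 11.9 = 44.4.
Posterior ∝ λ^6e^(−1λ) · λ^5e^(−44.4λ) = λ^11e^(−45.4λ), i.e. Gamma(12, 45.4).
Mode = (a−1)/b = 11/45.4 ≈ 0.242.

λ̂_MAP = 0.242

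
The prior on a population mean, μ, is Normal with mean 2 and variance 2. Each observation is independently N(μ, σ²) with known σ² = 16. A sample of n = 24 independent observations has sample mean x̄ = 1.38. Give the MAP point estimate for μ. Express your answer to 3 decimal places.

n = 24, x̄ = 1.38.
For a Normal prior and Normal likelihood with known variance, the posterior is Normal; its mode equals its mean, the precision-weighted average.
Prior precision 1/σ₀² = 1/2 = 0.5; data precision n/σ² = 24/16 = 1.5.
μ̂ = (0.5·2 + 1.5·1.38) / (0.5 + 1.5) = 3.07/2 = 1.535.

μ̂_MAP = 1.535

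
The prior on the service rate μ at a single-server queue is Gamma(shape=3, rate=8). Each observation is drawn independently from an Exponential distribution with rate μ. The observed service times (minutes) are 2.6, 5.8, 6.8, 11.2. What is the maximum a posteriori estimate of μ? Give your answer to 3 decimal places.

μ̂_MAP = 0.174

The Exponential(rate=μ) likelihood is ∝ μ^n e^(−μΣtᵢ). Here n = 4 and Σtᵢ = 2.6 + 5.8 + 6.8 + 11.2 = 26.4.
Posterior ∝ μ^2e^(−8μ) · μ^4e^(−26.4μ) = μ^6e^(−34.4μ), i.e. Gamma(7, 34.4).
Mode = (a−1)/b = 6/34.4 ≈ 0.174.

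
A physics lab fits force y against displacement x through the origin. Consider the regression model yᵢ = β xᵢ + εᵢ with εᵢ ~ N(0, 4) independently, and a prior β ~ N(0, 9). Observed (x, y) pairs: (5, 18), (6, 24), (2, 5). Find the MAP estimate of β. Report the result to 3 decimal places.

β̂_MAP = 3.728

log p(β | y) = −Σ(yᵢ − βxᵢ)²/(2·4) − β²/(2·9) + const.
Setting the derivative to zero: Σxᵢ(yᵢ − βxᵢ)/4 − β/9 = 0, so β = Σxᵢyᵢ / (Σxᵢ² + σ²/τ²).
Σxᵢyᵢ = 5·18 + 6·24 + 2·5 = 244; Σxᵢ² = 65; σ²/τ² = 4/9.
β̂_MAP = 244 / (65 + 4/9) = 244/(589/9) = 2196/589 ≈ 3.728.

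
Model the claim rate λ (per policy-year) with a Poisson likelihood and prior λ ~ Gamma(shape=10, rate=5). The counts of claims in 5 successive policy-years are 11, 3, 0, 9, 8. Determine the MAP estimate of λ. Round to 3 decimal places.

λ̂_MAP = 4.000

Σxᵢ = 11+3+0+9+8 = 31, with n = 5.
Posterior ∝ λ^9e^(−5λ) · λ^31e^(−5λ) = λ^40e^(−10λ), i.e. Gamma(shape=41, rate=10).
The mode of a Gamma(a, b) with a ≥ 1 (shape–rate) is (a−1)/b = 40/10 ≈ 4.000.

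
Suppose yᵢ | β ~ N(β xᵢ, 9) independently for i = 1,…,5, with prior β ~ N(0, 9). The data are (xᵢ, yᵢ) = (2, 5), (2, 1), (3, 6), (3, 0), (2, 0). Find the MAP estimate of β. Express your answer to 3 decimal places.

log p(β | y) = −Σ(yᵢ − βxᵢ)²/(2·9) − β²/(2·9) + const.
Setting the derivative to zero: Σxᵢ(yᵢ − βxᵢ)/9 − β/9 = 0, so β = Σxᵢyᵢ / (Σxᵢ² + σ²/τ²).
Σxᵢyᵢ = 2·5 + 2·1 + 3·6 + 3·0 + 2·0 = 30; Σxᵢ² = 30; σ²/τ² = 1.
β̂_MAP = 30 / (30 + 1) = 30/31 ≈ 0.968.

β̂_MAP = 0.968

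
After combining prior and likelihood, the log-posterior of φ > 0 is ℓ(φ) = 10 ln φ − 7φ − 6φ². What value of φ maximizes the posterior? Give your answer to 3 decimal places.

φ̂_MAP = 0.667

ℓ'(φ) = 10/φ − 7 − 12φ. Setting this to zero and multiplying by φ: 12φ² + 7φ − 10 = 0.
φ = (−7 + √(7² + 4·12·10)) / (2·12) = (−7 + √529) / 24 = (−7 + 23)/24 = 2/3.
ℓ''(φ) = −10/φ² − 12 < 0, confirming a maximum.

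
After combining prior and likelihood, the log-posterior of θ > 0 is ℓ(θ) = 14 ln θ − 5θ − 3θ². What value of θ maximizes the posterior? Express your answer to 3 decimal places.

θ̂_MAP = 1.167

ℓ'(θ) = 14/θ − 5 − 6θ. Setting this to zero and multiplying by θ: 6θ² + 5θ − 14 = 0.
θ = (−5 + √(5² + 4·6·14)) / (2·6) = (−5 + √361) / 12 = (−5 + 19)/12 = 7/6.
ℓ''(θ) = −14/θ² − 6 < 0, confirming a maximum.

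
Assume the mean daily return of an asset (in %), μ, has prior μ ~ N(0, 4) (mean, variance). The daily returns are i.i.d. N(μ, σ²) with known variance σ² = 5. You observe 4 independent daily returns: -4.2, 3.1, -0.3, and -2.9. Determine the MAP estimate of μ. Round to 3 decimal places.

n = 4; x̄ = ((-4.2) + 3.1 + (-0.3) + (-2.9))/4 = -4.3/4 = -1.075.
For a Normal prior and Normal likelihood with known variance, the posterior is Normal; its mode equals its mean, the precision-weighted average.
Prior precision 1/σ₀² = 1/4 = 0.25; data precision n/σ² = 4/5 = 0.8.
μ̂ = (0.25·0 + 0.8·(-1.075)) / (0.25 + 0.8) = (-0.86)/1.05 = -86/105 ≈ -0.819.

μ̂_MAP = -0.819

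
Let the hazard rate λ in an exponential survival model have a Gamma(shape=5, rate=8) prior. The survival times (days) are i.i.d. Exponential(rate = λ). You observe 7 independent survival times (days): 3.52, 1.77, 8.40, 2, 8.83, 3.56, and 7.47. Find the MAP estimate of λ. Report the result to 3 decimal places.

λ̂_MAP = 0.253

The Exponential(rate=λ) likelihood is ∝ λ^n e^(−λΣtᵢ). Here n = 7 and Σtᵢ = 3.52 + 1.77 + 8.40 + 2 + 8.83 + 3.56 + 7.47 = 35.55.
Posterior ∝ λ^4e^(−8λ) · λ^7e^(−35.55λ) = λ^11e^(−43.55λ), i.e. Gamma(12, 43.55).
Mode = (a−1)/b = 11/43.55 ≈ 0.253.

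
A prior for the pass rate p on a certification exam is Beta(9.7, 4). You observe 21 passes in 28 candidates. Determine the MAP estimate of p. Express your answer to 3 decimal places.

Prior: Beta(9.7, 4).
Data: 21 successes in 28 trials. The binomial likelihood contributes p^21(1−p)^7, so the posterior is Beta(9.7+21, 4+7) = Beta(30.7, 11).
For Beta(a, b) with a, b > 1 the mode is (a−1)/(a+b−2) = 29.7/39.7 ≈ 0.748.

p̂_MAP = 0.748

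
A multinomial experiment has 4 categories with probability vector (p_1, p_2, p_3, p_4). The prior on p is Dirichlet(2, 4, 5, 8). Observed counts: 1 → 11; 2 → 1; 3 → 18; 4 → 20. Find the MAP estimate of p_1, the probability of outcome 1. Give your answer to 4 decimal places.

The posterior is Dirichlet(αᵢ + nᵢ) = Dirichlet(13, 5, 23, 28).
For a Dirichlet(a₁,…,a_K) with all aᵢ > 1, the mode has j-th component (aⱼ − 1)/(Σaᵢ − K).
Here Σaᵢ = 69 and K = 4, so p_1 = (13 − 1)/(69 − 4) = 12/65 ≈ 0.1846.

MAP estimate: 0.1846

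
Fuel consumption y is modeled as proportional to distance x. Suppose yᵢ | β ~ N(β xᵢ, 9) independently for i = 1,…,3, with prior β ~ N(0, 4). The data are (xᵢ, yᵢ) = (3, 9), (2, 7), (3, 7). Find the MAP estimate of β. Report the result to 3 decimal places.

β̂_MAP = 2.557

log p(β | y) = −Σ(yᵢ − βxᵢ)²/(2·9) − β²/(2·4) + const.
Setting the derivative to zero: Σxᵢ(yᵢ − βxᵢ)/9 − β/4 = 0, so β = Σxᵢyᵢ / (Σxᵢ² + σ²/τ²).
Σxᵢyᵢ = 3·9 + 2·7 + 3·7 = 62; Σxᵢ² = 22; σ²/τ² = 2.25.
β̂_MAP = 62 / (22 + 2.25) = 62/24.25 ≈ 2.557.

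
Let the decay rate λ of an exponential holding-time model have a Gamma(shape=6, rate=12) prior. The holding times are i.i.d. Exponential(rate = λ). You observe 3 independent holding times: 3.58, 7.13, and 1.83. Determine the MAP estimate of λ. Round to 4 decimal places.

The Exponential(rate=λ) likelihood is ∝ λ^n e^(−λΣtᵢ). Here n = 3 and Σtᵢ = 3.58 + 7.13 + 1.83 = 12.54.
Posterior ∝ λ^5e^(−12λ) · λ^3e^(−12.54λ) = λ^8e^(−24.54λ), i.e. Gamma(9, 24.54).
Mode = (a−1)/b = 8/24.54 ≈ 0.3260.

λ̂_MAP = 0.3260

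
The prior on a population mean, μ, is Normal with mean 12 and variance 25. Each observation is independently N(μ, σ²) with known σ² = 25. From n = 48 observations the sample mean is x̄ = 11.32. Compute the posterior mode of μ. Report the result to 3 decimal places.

n = 48, x̄ = 11.32.
For a Normal prior and Normal likelihood with known variance, the posterior is Normal; its mode equals its mean, the precision-weighted average.
Prior precision 1/σ₀² = 1/25 = 0.04; data precision n/σ² = 48/25 = 1.92.
μ̂ = (0.04·12 + 1.92·11.32) / (0.04 + 1.92) = 22.2144/1.96 = 13884/1225 ≈ 11.334.

μ̂_MAP = 11.334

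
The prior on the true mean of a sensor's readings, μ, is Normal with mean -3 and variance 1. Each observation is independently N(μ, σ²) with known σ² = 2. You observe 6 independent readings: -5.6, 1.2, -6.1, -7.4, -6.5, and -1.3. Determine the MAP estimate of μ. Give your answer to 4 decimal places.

n = 6; x̄ = ((-5.6) + 1.2 + (-6.1) + (-7.4) + (-6.5) + (-1.3))/6 = -25.7/6 = -257/60 ≈ -4.2833.
For a Normal prior and Normal likelihood with known variance, the posterior is Normal; its mode equals its mean, the precision-weighted average.
Prior precision 1/σ₀² = 1/1 = 1; data precision n/σ² = 6/2 = 3.
μ̂ = (1·(-3) + 3·(-257/60)) / (1 + 3) = (-15.85)/4 = -3.9625.

μ̂_MAP = -3.9625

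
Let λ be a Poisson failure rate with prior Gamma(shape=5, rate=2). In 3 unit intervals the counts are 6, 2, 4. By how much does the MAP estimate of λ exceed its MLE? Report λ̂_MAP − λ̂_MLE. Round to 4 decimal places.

MAP − MLE = -0.8000

Σxᵢ = 12. Posterior is Gamma(17, 5); MAP = (17−1)/5 = 16/5 ≈ 3.20000.
MLE = x̄ = 12/3 ≈ 4.00000.
Difference = 16/5 − 12/3 = -4/5 ≈ -0.8000.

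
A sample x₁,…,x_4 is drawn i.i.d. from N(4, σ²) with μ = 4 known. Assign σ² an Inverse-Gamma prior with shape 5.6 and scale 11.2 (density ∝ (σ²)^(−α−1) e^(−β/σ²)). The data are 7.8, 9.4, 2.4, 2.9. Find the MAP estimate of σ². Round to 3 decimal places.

Sum of squared deviations about the known mean: SS = (7.8−4)² + (9.4−4)² + (2.4−4)² + (2.9−4)² = 47.37.
The Normal likelihood contributes (σ²)^(−n/2) exp(−SS/(2σ²)), so the posterior is Inverse-Gamma(α + n/2, β + SS/2) = Inverse-Gamma(7.6, 34.885).
The mode of Inverse-Gamma(a, b) is b/(a+1) = 34.885/8.6 ≈ 4.056.

σ̂²_MAP = 4.056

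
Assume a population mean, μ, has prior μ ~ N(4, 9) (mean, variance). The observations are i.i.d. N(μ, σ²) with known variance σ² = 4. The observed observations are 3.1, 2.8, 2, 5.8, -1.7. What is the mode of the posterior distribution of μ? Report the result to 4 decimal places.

μ̂_MAP = 2.5306

n = 5; x̄ = (3.1 + 2.8 + 2 + 5.8 + (-1.7))/5 = 12/5 = 2.4.
For a Normal prior and Normal likelihood with known variance, the posterior is Normal; its mode equals its mean, the precision-weighted average.
Prior precision 1/σ₀² = 1/9; data precision n/σ² = 5/4 = 1.25.
μ̂ = ((1/9)·4 + 1.25·2.4) / (1/9 + 1.25) = (31/9)/(49/36) = 124/49 ≈ 2.5306.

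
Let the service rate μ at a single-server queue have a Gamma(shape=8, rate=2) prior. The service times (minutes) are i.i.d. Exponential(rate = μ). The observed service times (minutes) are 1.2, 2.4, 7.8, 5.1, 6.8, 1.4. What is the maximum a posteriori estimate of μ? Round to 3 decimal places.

The Exponential(rate=μ) likelihood is ∝ μ^n e^(−μΣtᵢ). Here n = 6 and Σtᵢ = 1.2 + 2.4 + 7.8 + 5.1 + 6.8 + 1.4 = 24.7.
Posterior ∝ μ^7e^(−2μ) · μ^6e^(−24.7μ) = μ^13e^(−26.7μ), i.e. Gamma(14, 26.7).
Mode = (a−1)/b = 13/26.7 ≈ 0.487.

μ̂_MAP = 0.487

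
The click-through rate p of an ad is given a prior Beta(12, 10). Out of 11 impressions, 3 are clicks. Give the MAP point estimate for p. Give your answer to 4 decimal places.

Prior: Beta(12, 10).
Data: 3 successes in 11 trials. The binomial likelihood contributes p^3(1−p)^8, so the posterior is Beta(12+3, 10+8) = Beta(15, 18).
For Beta(a, b) with a, b > 1 the mode is (a−1)/(a+b−2) = 14/31 ≈ 0.4516.

p̂_MAP = 0.4516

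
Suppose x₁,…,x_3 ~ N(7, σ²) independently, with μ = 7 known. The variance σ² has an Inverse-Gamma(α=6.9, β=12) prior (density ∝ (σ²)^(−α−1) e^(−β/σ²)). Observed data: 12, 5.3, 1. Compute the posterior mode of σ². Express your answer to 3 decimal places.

Sum of squared deviations about the known mean: SS = (12−7)² + (5.3−7)² + (1−7)² = 63.89.
The Normal likelihood contributes (σ²)^(−n/2) exp(−SS/(2σ²)), so the posterior is Inverse-Gamma(α + n/2, β + SS/2) = Inverse-Gamma(8.4, 43.945).
The mode of Inverse-Gamma(a, b) is b/(a+1) = 43.945/9.4 ≈ 4.675.

σ̂²_MAP = 4.675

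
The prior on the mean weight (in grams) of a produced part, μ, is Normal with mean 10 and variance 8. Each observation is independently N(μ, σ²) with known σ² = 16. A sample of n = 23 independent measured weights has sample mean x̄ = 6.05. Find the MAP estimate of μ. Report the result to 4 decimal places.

n = 23, x̄ = 6.05.
For a Normal prior and Normal likelihood with known variance, the posterior is Normal; its mode equals its mean, the precision-weighted average.
Prior precision 1/σ₀² = 1/8 = 0.125; data precision n/σ² = 23/16 = 1.4375.
μ̂ = (0.125·10 + 1.4375·6.05) / (0.125 + 1.4375) = 9.946875/1.5625 = 6.3660.

μ̂_MAP = 6.3660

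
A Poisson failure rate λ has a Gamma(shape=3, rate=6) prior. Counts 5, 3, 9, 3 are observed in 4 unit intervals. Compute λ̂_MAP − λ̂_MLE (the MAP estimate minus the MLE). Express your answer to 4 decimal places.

MAP − MLE = -2.8000

Σxᵢ = 20. Posterior is Gamma(23, 10); MAP = (23−1)/10 = 22/10 ≈ 2.20000.
MLE = x̄ = 20/4 ≈ 5.00000.
Difference = 22/10 − 20/4 = -14/5 ≈ -2.8000.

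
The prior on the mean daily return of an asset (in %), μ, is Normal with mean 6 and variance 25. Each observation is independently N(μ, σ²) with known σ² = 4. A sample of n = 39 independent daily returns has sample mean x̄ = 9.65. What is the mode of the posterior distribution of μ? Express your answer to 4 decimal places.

n = 39, x̄ = 9.65.
For a Normal prior and Normal likelihood with known variance, the posterior is Normal; its mode equals its mean, the precision-weighted average.
Prior precision 1/σ₀² = 1/25 = 0.04; data precision n/σ² = 39/4 = 9.75.
μ̂ = (0.04·6 + 9.75·9.65) / (0.04 + 9.75) = 94.3275/9.79 = 37731/3916 ≈ 9.6351.

μ̂_MAP = 9.6351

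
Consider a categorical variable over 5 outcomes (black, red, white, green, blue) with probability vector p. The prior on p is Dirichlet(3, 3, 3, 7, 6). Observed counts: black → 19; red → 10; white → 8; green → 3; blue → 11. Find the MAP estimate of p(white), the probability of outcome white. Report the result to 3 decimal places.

MAP estimate of p(white) = 0.147

The posterior is Dirichlet(αᵢ + nᵢ) = Dirichlet(22, 13, 11, 10, 17).
For a Dirichlet(a₁,…,a_K) with all aᵢ > 1, the mode has j-th component (aⱼ − 1)/(Σaᵢ − K).
Here Σaᵢ = 73 and K = 5, so p(white) = (11 − 1)/(73 − 5) = 10/68 ≈ 0.147.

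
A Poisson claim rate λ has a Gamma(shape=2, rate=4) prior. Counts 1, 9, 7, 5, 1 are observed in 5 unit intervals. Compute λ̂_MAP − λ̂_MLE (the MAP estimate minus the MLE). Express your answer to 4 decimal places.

Σxᵢ = 23. Posterior is Gamma(25, 9); MAP = (25−1)/9 = 24/9 ≈ 2.66667.
MLE = x̄ = 23/5 ≈ 4.60000.
Difference = 24/9 − 23/5 = -29/15 ≈ -1.9333.

MAP − MLE = -1.9333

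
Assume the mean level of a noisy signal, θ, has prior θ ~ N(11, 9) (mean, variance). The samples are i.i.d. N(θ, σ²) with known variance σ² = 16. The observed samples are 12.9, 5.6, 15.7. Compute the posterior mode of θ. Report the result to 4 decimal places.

θ̂_MAP = 11.2512

n = 3; x̄ = (12.9 + 5.6 + 15.7)/3 = 34.2/3 = 11.4.
For a Normal prior and Normal likelihood with known variance, the posterior is Normal; its mode equals its mean, the precision-weighted average.
Prior precision 1/σ₀² = 1/9; data precision n/σ² = 3/16 = 0.1875.
θ̂ = ((1/9)·11 + 0.1875·11.4) / (1/9 + 0.1875) = (2419/720)/(43/144) = 2419/215 ≈ 11.2512.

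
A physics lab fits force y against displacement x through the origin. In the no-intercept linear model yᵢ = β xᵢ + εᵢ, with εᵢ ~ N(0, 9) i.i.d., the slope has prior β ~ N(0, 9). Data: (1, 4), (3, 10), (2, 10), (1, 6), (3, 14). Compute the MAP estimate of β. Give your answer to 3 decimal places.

β̂_MAP = 4.080

log p(β | y) = −Σ(yᵢ − βxᵢ)²/(2·9) − β²/(2·9) + const.
Setting the derivative to zero: Σxᵢ(yᵢ − βxᵢ)/9 − β/9 = 0, so β = Σxᵢyᵢ / (Σxᵢ² + σ²/τ²).
Σxᵢyᵢ = 1·4 + 3·10 + 2·10 + 1·6 + 3·14 = 102; Σxᵢ² = 24; σ²/τ² = 1.
β̂_MAP = 102 / (24 + 1) = 102/25 ≈ 4.080.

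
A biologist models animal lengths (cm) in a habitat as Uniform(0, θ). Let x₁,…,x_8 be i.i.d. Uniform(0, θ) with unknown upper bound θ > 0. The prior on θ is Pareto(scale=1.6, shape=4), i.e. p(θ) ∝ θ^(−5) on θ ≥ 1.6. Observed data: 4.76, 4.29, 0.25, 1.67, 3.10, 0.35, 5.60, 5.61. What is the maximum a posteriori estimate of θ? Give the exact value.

θ̂_MAP = 5.61

The Uniform(0, θ) likelihood is θ^(−n) for θ ≥ max(xᵢ), zero otherwise. Here max(xᵢ) = 5.61.
Posterior ∝ θ^(−5) · θ^(−8) = θ^(−13) on θ ≥ max(1.6, 5.61) = 5.61.
This density is strictly decreasing in θ, so the posterior mode lies at the lower boundary of the support.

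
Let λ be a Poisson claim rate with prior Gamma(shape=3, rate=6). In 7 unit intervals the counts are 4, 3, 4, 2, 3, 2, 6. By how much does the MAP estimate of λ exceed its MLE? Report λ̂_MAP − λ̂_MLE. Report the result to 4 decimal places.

MAP − MLE = -1.4286

Σxᵢ = 24. Posterior is Gamma(27, 13); MAP = (27−1)/13 = 26/13 ≈ 2.00000.
MLE = x̄ = 24/7 ≈ 3.42857.
Difference = 26/13 − 24/7 = -10/7 ≈ -1.4286.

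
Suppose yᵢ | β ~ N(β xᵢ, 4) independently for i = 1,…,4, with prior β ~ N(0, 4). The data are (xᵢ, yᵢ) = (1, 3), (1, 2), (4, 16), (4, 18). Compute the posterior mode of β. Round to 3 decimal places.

log p(β | y) = −Σ(yᵢ − βxᵢ)²/(2·4) − β²/(2·4) + const.
Setting the derivative to zero: Σxᵢ(yᵢ − βxᵢ)/4 − β/4 = 0, so β = Σxᵢyᵢ / (Σxᵢ² + σ²/τ²).
Σxᵢyᵢ = 1·3 + 1·2 + 4·16 + 4·18 = 141; Σxᵢ² = 34; σ²/τ² = 1.
β̂_MAP = 141 / (34 + 1) = 141/35 ≈ 4.029.

β̂_MAP = 4.029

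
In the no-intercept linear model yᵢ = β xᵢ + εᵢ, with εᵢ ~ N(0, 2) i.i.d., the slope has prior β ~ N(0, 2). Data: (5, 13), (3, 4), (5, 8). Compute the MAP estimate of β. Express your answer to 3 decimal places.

log p(β | y) = −Σ(yᵢ − βxᵢ)²/(2·2) − β²/(2·2) + const.
Setting the derivative to zero: Σxᵢ(yᵢ − βxᵢ)/2 − β/2 = 0, so β = Σxᵢyᵢ / (Σxᵢ² + σ²/τ²).
Σxᵢyᵢ = 5·13 + 3·4 + 5·8 = 117; Σxᵢ² = 59; σ²/τ² = 1.
β̂_MAP = 117 / (59 + 1) = 117/60 ≈ 1.950.

β̂_MAP = 1.950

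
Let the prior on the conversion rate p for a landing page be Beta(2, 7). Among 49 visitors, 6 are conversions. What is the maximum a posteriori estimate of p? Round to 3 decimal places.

p̂_MAP = 0.125

Prior: Beta(2, 7).
Data: 6 successes in 49 trials. The binomial likelihood contributes p^6(1−p)^43, so the posterior is Beta(2+6, 7+43) = Beta(8, 50).
For Beta(a, b) with a, b > 1 the mode is (a−1)/(a+b−2) = 7/56 ≈ 0.125.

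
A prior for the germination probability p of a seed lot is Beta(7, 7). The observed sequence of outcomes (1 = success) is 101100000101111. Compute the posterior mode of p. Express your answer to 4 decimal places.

Prior: Beta(7, 7).
Data: 8 successes in 15 trials (from the sequence). The binomial likelihood contributes p^8(1−p)^7, so the posterior is Beta(7+8, 7+7) = Beta(15, 14).
For Beta(a, b) with a, b > 1 the mode is (a−1)/(a+b−2) = 14/27 ≈ 0.5185.

p̂_MAP = 0.5185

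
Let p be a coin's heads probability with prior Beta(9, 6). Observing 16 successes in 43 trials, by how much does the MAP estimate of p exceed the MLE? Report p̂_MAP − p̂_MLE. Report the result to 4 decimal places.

MAP − MLE = 0.0565

Posterior is Beta(25, 33); MAP = (25−1)/(58−2) = 24/56 ≈ 0.42857.
MLE ignores the prior: p̂_MLE = k/n = 16/43 ≈ 0.37209.
Difference = 24/56 − 16/43 = 17/301 ≈ 0.0565.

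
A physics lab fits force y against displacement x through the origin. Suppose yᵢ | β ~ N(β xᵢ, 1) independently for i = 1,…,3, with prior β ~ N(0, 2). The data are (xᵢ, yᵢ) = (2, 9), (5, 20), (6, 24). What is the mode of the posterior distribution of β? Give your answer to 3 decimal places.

log p(β | y) = −Σ(yᵢ − βxᵢ)²/(2·1) − β²/(2·2) + const.
Setting the derivative to zero: Σxᵢ(yᵢ − βxᵢ)/1 − β/2 = 0, so β = Σxᵢyᵢ / (Σxᵢ² + σ²/τ²).
Σxᵢyᵢ = 2·9 + 5·20 + 6·24 = 262; Σxᵢ² = 65; σ²/τ² = 0.5.
β̂_MAP = 262 / (65 + 0.5) = 262/65.5 ≈ 4.000.

β̂_MAP = 4.000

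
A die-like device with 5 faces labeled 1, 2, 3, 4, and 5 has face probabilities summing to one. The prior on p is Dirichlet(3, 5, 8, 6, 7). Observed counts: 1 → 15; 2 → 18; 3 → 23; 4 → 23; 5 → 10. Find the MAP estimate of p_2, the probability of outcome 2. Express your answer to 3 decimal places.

MAP estimate: 0.195

The posterior is Dirichlet(αᵢ + nᵢ) = Dirichlet(18, 23, 31, 29, 17).
For a Dirichlet(a₁,…,a_K) with all aᵢ > 1, the mode has j-th component (aⱼ − 1)/(Σaᵢ − K).
Here Σaᵢ = 118 and K = 5, so p_2 = (23 − 1)/(118 − 5) = 22/113 ≈ 0.195.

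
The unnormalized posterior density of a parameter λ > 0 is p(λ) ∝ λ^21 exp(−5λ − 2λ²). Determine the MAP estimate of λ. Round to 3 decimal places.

ℓ'(λ) = 21/λ − 5 − 4λ. Setting this to zero and multiplying by λ: 4λ² + 5λ − 21 = 0.
λ = (−5 + √(5² + 4·4·21)) / (2·4) = (−5 + √361) / 8 = (−5 + 19)/8 = 7/4.
ℓ''(λ) = −21/λ² − 4 < 0, confirming a maximum.

λ̂_MAP = 1.750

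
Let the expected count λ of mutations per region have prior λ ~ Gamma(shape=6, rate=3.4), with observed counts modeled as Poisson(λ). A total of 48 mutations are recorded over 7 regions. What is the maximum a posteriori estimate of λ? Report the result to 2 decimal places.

Σxᵢ = 48, n = 7.
Posterior ∝ λ^5e^(−3.4λ) · λ^48e^(−7λ) = λ^53e^(−10.4λ), i.e. Gamma(shape=54, rate=10.4).
The mode of a Gamma(a, b) with a ≥ 1 (shape–rate) is (a−1)/b = 53/10.4 ≈ 5.10.

λ̂_MAP = 5.10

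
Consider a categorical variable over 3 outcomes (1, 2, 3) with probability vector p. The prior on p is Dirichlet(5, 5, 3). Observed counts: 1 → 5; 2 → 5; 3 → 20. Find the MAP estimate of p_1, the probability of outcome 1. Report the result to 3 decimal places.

The posterior is Dirichlet(αᵢ + nᵢ) = Dirichlet(10, 10, 23).
For a Dirichlet(a₁,…,a_K) with all aᵢ > 1, the mode has j-th component (aⱼ − 1)/(Σaᵢ − K).
Here Σaᵢ = 43 and K = 3, so p_1 = (10 − 1)/(43 − 3) = 9/40 ≈ 0.225.

MAP estimate: 0.225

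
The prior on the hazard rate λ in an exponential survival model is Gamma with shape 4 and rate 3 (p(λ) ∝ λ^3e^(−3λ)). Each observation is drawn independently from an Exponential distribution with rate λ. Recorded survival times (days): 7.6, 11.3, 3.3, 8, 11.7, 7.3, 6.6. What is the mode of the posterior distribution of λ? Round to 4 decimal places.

λ̂_MAP = 0.1701

The Exponential(rate=λ) likelihood is ∝ λ^n e^(−λΣtᵢ). Here n = 7 and Σtᵢ = 7.6 + 11.3 + 3.3 + 8 + 11.7 + 7.3 + 6.6 = 55.8.
Posterior ∝ λ^3e^(−3λ) · λ^7e^(−55.8λ) = λ^10e^(−58.8λ), i.e. Gamma(11, 58.8).
Mode = (a−1)/b = 10/58.8 ≈ 0.1701.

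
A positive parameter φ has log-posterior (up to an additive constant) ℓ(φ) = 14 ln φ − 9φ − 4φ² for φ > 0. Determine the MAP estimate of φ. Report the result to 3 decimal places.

ℓ'(φ) = 14/φ − 9 − 8φ. Setting this to zero and multiplying by φ: 8φ² + 9φ − 14 = 0.
φ = (−9 + √(9² + 4·8·14)) / (2·8) = (−9 + √529) / 16 = (−9 + 23)/16 = 7/8.
ℓ''(φ) = −14/φ² − 8 < 0, confirming a maximum.

φ̂_MAP = 0.875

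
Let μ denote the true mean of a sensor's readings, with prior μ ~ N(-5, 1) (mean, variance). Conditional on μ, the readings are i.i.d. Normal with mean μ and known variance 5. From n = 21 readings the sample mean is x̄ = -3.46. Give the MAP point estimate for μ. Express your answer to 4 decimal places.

n = 21, x̄ = -3.46.
For a Normal prior and Normal likelihood with known variance, the posterior is Normal; its mode equals its mean, the precision-weighted average.
Prior precision 1/σ₀² = 1/1 = 1; data precision n/σ² = 21/5 = 4.2.
μ̂ = (1·(-5) + 4.2·(-3.46)) / (1 + 4.2) = (-19.532)/5.2 = -4883/1300 ≈ -3.7562.

μ̂_MAP = -3.7562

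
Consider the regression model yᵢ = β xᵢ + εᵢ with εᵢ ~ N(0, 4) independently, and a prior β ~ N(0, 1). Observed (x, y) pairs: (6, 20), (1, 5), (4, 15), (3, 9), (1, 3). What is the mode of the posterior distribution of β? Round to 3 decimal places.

β̂_MAP = 3.209

log p(β | y) = −Σ(yᵢ − βxᵢ)²/(2·4) − β²/(2·1) + const.
Setting the derivative to zero: Σxᵢ(yᵢ − βxᵢ)/4 − β/1 = 0, so β = Σxᵢyᵢ / (Σxᵢ² + σ²/τ²).
Σxᵢyᵢ = 6·20 + 1·5 + 4·15 + 3·9 + 1·3 = 215; Σxᵢ² = 63; σ²/τ² = 4.
β̂_MAP = 215 / (63 + 4) = 215/67 ≈ 3.209.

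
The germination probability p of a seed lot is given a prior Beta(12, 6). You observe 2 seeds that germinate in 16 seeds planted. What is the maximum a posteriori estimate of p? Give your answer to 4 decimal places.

Prior: Beta(12, 6).
Data: 2 successes in 16 trials. The binomial likelihood contributes p^2(1−p)^14, so the posterior is Beta(12+2, 6+14) = Beta(14, 20).
For Beta(a, b) with a, b > 1 the mode is (a−1)/(a+b−2) = 13/32 ≈ 0.4063.

p̂_MAP = 0.4063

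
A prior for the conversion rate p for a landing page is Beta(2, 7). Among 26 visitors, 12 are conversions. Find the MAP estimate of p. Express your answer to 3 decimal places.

Prior: Beta(2, 7).
Data: 12 successes in 26 trials. The binomial likelihood contributes p^12(1−p)^14, so the posterior is Beta(2+12, 7+14) = Beta(14, 21).
For Beta(a, b) with a, b > 1 the mode is (a−1)/(a+b−2) = 13/33 ≈ 0.394.

p̂_MAP = 0.394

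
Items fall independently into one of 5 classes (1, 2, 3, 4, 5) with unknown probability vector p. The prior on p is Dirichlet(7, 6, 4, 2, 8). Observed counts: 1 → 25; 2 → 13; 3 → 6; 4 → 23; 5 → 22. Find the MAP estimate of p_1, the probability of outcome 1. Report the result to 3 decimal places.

MAP estimate: 0.279

The posterior is Dirichlet(αᵢ + nᵢ) = Dirichlet(32, 19, 10, 25, 30).
For a Dirichlet(a₁,…,a_K) with all aᵢ > 1, the mode has j-th component (aⱼ − 1)/(Σaᵢ − K).
Here Σaᵢ = 116 and K = 5, so p_1 = (32 − 1)/(116 − 5) = 31/111 ≈ 0.279.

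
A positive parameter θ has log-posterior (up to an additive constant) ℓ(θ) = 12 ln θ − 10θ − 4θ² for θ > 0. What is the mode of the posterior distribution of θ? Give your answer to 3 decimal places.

ℓ'(θ) = 12/θ − 10 − 8θ. Setting this to zero and multiplying by θ: 8θ² + 10θ − 12 = 0.
θ = (−10 + √(10² + 4·8·12)) / (2·8) = (−10 + √484) / 16 = (−10 + 22)/16 = 3/4.
ℓ''(θ) = −12/θ² − 8 < 0, confirming a maximum.

θ̂_MAP = 0.750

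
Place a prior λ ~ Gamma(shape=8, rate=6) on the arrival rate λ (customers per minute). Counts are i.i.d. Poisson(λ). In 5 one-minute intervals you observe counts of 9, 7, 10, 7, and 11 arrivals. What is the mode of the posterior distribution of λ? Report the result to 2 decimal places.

Σxᵢ = 9+7+10+7+11 = 44, with n = 5.
Posterior ∝ λ^7e^(−6λ) · λ^44e^(−5λ) = λ^51e^(−11λ), i.e. Gamma(shape=52, rate=11).
The mode of a Gamma(a, b) with a ≥ 1 (shape–rate) is (a−1)/b = 51/11 ≈ 4.64.

λ̂_MAP = 4.64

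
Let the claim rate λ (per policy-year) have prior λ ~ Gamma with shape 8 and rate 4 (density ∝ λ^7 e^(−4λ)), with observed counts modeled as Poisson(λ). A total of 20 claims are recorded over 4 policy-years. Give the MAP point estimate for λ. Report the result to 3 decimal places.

Σxᵢ = 20, n = 4.
Posterior ∝ λ^7e^(−4λ) · λ^20e^(−4λ) = λ^27e^(−8λ), i.e. Gamma(shape=28, rate=8).
The mode of a Gamma(a, b) with a ≥ 1 (shape–rate) is (a−1)/b = 27/8 ≈ 3.375.

λ̂_MAP = 3.375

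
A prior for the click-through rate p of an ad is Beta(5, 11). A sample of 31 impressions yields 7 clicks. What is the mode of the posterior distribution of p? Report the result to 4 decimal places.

Prior: Beta(5, 11).
Data: 7 successes in 31 trials. The binomial likelihood contributes p^7(1−p)^24, so the posterior is Beta(5+7, 11+24) = Beta(12, 35).
For Beta(a, b) with a, b > 1 the mode is (a−1)/(a+b−2) = 11/45 ≈ 0.2444.

p̂_MAP = 0.2444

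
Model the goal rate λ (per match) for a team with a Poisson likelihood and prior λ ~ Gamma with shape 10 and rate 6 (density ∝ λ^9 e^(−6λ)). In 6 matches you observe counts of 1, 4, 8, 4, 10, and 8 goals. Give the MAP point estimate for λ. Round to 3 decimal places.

Σxᵢ = 1+4+8+4+10+8 = 35, with n = 6.
Posterior ∝ λ^9e^(−6λ) · λ^35e^(−6λ) = λ^44e^(−12λ), i.e. Gamma(shape=45, rate=12).
The mode of a Gamma(a, b) with a ≥ 1 (shape–rate) is (a−1)/b = 44/12 ≈ 3.667.

λ̂_MAP = 3.667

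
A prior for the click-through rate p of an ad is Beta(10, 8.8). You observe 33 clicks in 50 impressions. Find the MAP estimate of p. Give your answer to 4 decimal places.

p̂_MAP = 0.6287

Prior: Beta(10, 8.8).
Data: 33 successes in 50 trials. The binomial likelihood contributes p^33(1−p)^17, so the posterior is Beta(10+33, 8.8+17) = Beta(43, 25.8).
For Beta(a, b) with a, b > 1 the mode is (a−1)/(a+b−2) = 42/66.8 ≈ 0.6287.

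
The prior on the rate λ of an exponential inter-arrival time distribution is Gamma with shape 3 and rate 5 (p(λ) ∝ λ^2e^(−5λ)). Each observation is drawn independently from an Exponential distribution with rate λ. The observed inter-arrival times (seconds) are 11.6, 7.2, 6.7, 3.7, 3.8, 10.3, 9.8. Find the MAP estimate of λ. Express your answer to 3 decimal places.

The Exponential(rate=λ) likelihood is ∝ λ^n e^(−λΣtᵢ). Here n = 7 and Σtᵢ = 11.6 + 7.2 + 6.7 + 3.7 + 3.8 + 10.3 + 9.8 = 53.1.
Posterior ∝ λ^2e^(−5λ) · λ^7e^(−53.1λ) = λ^9e^(−58.1λ), i.e. Gamma(10, 58.1).
Mode = (a−1)/b = 9/58.1 ≈ 0.155.

λ̂_MAP = 0.155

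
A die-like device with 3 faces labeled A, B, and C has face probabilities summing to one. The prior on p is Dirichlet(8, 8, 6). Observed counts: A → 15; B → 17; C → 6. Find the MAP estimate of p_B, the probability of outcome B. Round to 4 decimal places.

MAP estimate of p_B = 0.4211

The posterior is Dirichlet(αᵢ + nᵢ) = Dirichlet(23, 25, 12).
For a Dirichlet(a₁,…,a_K) with all aᵢ > 1, the mode has j-th component (aⱼ − 1)/(Σaᵢ − K).
Here Σaᵢ = 60 and K = 3, so p_B = (25 − 1)/(60 − 3) = 24/57 ≈ 0.4211.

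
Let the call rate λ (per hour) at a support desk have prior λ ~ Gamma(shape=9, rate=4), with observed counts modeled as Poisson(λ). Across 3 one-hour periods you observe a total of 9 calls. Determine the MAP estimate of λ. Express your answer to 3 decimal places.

λ̂_MAP = 2.429

Σxᵢ = 9, n = 3.
Posterior ∝ λ^8e^(−4λ) · λ^9e^(−3λ) = λ^17e^(−7λ), i.e. Gamma(shape=18, rate=7).
The mode of a Gamma(a, b) with a ≥ 1 (shape–rate) is (a−1)/b = 17/7 ≈ 2.429.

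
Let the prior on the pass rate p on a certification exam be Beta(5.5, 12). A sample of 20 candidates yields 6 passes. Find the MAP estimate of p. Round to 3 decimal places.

Prior: Beta(5.5, 12).
Data: 6 successes in 20 trials. The binomial likelihood contributes p^6(1−p)^14, so the posterior is Beta(5.5+6, 12+14) = Beta(11.5, 26).
For Beta(a, b) with a, b > 1 the mode is (a−1)/(a+b−2) = 10.5/35.5 ≈ 0.296.

p̂_MAP = 0.296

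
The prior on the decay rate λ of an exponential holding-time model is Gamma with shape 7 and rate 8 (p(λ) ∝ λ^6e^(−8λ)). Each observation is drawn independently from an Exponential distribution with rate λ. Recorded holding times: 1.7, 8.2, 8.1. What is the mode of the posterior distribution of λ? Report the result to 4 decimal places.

The Exponential(rate=λ) likelihood is ∝ λ^n e^(−λΣtᵢ). Here n = 3 and Σtᵢ = 1.7 + 8.2 + 8.1 = 18.
Posterior ∝ λ^6e^(−8λ) · λ^3e^(−18λ) = λ^9e^(−26λ), i.e. Gamma(10, 26).
Mode = (a−1)/b = 9/26 ≈ 0.3462.

λ̂_MAP = 0.3462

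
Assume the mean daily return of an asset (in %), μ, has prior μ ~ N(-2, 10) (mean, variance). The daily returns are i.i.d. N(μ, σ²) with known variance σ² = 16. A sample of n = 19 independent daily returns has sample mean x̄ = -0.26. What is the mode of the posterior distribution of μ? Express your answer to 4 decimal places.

n = 19, x̄ = -0.26.
For a Normal prior and Normal likelihood with known variance, the posterior is Normal; its mode equals its mean, the precision-weighted average.
Prior precision 1/σ₀² = 1/10 = 0.1; data precision n/σ² = 19/16 = 1.1875.
μ̂ = (0.1·(-2) + 1.1875·(-0.26)) / (0.1 + 1.1875) = (-0.50875)/1.2875 = -407/1030 ≈ -0.3951.

μ̂_MAP = -0.3951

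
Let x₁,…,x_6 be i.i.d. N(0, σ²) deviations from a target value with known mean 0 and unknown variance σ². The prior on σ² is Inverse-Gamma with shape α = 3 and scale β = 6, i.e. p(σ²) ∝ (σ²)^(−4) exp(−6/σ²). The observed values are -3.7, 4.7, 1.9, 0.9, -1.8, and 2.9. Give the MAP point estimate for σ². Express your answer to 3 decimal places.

Sum of squared deviations about the known mean: SS = (-3.7−0)² + (4.7−0)² + (1.9−0)² + (0.9−0)² + (-1.8−0)² + (2.9−0)² = 51.85.
The Normal likelihood contributes (σ²)^(−n/2) exp(−SS/(2σ²)), so the posterior is Inverse-Gamma(α + n/2, β + SS/2) = Inverse-Gamma(6, 31.925).
The mode of Inverse-Gamma(a, b) is b/(a+1) = 31.925/7 ≈ 4.561.

σ̂²_MAP = 4.561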